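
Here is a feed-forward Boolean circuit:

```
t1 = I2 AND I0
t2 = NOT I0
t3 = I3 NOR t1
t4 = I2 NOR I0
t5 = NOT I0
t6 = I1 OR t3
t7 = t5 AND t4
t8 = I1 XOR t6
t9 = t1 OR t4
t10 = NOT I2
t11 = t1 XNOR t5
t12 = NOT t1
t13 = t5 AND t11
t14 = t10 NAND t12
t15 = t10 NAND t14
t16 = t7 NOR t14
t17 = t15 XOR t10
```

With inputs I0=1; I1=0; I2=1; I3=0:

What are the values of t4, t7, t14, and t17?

t4 = 0  t7 = 0  t14 = 1  t17 = 1

t1 = I2 AND I0 = 1 AND 1 = 1
t4 = I2 NOR I0 = 1 NOR 1 = 0
t5 = NOT I0 = NOT 1 = 0
t7 = t5 AND t4 = 0 AND 0 = 0
t10 = NOT I2 = NOT 1 = 0
t12 = NOT t1 = NOT 1 = 0
t14 = t10 NAND t12 = 0 NAND 0 = 1
t15 = t10 NAND t14 = 0 NAND 1 = 1
t17 = t15 XOR t10 = 1 XOR 0 = 1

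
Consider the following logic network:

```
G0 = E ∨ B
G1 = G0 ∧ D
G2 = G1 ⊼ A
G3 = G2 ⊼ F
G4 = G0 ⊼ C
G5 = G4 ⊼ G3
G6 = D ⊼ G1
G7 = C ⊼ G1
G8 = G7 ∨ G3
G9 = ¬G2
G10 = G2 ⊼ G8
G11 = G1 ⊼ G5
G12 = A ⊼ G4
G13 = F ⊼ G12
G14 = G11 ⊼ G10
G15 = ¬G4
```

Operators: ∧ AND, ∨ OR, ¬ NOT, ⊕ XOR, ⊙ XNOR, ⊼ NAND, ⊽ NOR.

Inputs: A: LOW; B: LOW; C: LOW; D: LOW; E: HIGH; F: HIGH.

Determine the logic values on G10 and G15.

G10 = LOW  G15 = LOW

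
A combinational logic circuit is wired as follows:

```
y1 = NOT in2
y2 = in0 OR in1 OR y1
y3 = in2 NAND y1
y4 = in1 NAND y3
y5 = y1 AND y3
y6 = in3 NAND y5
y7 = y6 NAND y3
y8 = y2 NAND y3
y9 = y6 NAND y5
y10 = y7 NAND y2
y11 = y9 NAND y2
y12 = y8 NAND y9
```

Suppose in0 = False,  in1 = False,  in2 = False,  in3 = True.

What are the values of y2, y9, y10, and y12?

y1 = NOT in2 = NOT False = True
y2 = in0 OR in1 OR y1 = False OR False OR True = True
y3 = in2 NAND y1 = False NAND True = True
y5 = y1 AND y3 = True AND True = True
y6 = in3 NAND y5 = True NAND True = False
y7 = y6 NAND y3 = False NAND True = True
y8 = y2 NAND y3 = True NAND True = False
y9 = y6 NAND y5 = False NAND True = True
y10 = y7 NAND y2 = True NAND True = False
y12 = y8 NAND y9 = False NAND True = True

y2 = True; y9 = True; y10 = False; y12 = True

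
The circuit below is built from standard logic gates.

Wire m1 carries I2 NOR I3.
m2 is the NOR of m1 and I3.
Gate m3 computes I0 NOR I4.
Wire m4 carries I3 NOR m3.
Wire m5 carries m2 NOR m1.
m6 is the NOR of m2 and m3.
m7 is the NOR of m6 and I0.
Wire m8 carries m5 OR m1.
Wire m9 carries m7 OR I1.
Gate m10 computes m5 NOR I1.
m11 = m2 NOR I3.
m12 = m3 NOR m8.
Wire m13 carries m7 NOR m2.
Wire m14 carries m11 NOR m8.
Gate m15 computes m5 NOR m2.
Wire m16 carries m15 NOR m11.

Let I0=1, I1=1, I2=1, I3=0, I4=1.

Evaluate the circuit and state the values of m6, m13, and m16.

m1 = I2 NOR I3 = 1 NOR 0 = 0
m2 = m1 NOR I3 = 0 NOR 0 = 1
m3 = I0 NOR I4 = 1 NOR 1 = 0
m5 = m2 NOR m1 = 1 NOR 0 = 0
m6 = m2 NOR m3 = 1 NOR 0 = 0
m7 = m6 NOR I0 = 0 NOR 1 = 0
m11 = m2 NOR I3 = 1 NOR 0 = 0
m13 = m7 NOR m2 = 0 NOR 1 = 0
m15 = m5 NOR m2 = 0 NOR 1 = 0
m16 = m15 NOR m11 = 0 NOR 0 = 1

m6 = 0  m13 = 0  m16 = 1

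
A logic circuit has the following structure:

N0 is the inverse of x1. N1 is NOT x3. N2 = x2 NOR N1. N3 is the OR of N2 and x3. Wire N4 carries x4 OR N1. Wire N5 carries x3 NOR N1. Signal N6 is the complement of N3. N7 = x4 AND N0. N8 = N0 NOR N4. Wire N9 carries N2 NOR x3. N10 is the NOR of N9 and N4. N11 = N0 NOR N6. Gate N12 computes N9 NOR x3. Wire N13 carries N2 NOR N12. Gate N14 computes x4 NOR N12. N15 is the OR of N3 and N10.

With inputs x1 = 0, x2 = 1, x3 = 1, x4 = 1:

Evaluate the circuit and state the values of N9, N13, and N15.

N1 = NOT x3 = NOT 1 = 0
N2 = x2 NOR N1 = 1 NOR 0 = 0
N3 = N2 OR x3 = 0 OR 1 = 1
N4 = x4 OR N1 = 1 OR 0 = 1
N9 = N2 NOR x3 = 0 NOR 1 = 0
N10 = N9 NOR N4 = 0 NOR 1 = 0
N12 = N9 NOR x3 = 0 NOR 1 = 0
N13 = N2 NOR N12 = 0 NOR 0 = 1
N15 = N3 OR N10 = 1 OR 0 = 1

N9 = 0  N13 = 1  N15 = 1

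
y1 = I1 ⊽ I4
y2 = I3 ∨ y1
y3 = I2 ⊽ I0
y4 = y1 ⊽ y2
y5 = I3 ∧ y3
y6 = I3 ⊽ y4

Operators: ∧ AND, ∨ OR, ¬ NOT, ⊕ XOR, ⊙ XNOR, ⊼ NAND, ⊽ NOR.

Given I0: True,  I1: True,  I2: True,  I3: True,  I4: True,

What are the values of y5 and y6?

y5 = False, y6 = False

y1 = I1 NOR I4 = True NOR True = False
y2 = I3 OR y1 = True OR False = True
y3 = I2 NOR I0 = True NOR True = False
y4 = y1 NOR y2 = False NOR True = False
y5 = I3 AND y3 = True AND False = False
y6 = I3 NOR y4 = True NOR False = False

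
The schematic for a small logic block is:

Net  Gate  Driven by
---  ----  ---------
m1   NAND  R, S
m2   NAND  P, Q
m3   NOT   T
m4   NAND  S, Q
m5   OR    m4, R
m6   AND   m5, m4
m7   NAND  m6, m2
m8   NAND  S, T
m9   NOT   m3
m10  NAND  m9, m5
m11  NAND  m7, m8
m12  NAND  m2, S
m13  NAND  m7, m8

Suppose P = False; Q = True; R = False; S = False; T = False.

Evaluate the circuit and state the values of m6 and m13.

m6 = True, m13 = True

m2 = P NAND Q = False NAND True = True
m4 = S NAND Q = False NAND True = True
m5 = m4 OR R = True OR False = True
m6 = m5 AND m4 = True AND True = True
m7 = m6 NAND m2 = True NAND True = False
m8 = S NAND T = False NAND False = True
m13 = m7 NAND m8 = False NAND True = True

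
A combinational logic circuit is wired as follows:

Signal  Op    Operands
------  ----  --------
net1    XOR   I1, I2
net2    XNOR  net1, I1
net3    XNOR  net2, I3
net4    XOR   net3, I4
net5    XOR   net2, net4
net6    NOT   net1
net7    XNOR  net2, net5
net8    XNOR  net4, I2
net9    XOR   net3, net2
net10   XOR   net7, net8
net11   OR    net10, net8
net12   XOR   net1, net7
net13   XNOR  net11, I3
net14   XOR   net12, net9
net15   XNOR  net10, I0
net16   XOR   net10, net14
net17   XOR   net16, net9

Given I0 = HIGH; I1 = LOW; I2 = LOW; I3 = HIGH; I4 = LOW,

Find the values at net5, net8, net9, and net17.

net5 = LOW, net8 = LOW, net9 = LOW, net17 = LOW

net1 = I1 XOR I2 = LOW XOR LOW = LOW
net2 = net1 XNOR I1 = LOW XNOR LOW = HIGH
net3 = net2 XNOR I3 = HIGH XNOR HIGH = HIGH
net4 = net3 XOR I4 = HIGH XOR LOW = HIGH
net5 = net2 XOR net4 = HIGH XOR HIGH = LOW
net7 = net2 XNOR net5 = HIGH XNOR LOW = LOW
net8 = net4 XNOR I2 = HIGH XNOR LOW = LOW
net9 = net3 XOR net2 = HIGH XOR HIGH = LOW
net10 = net7 XOR net8 = LOW XOR LOW = LOW
net12 = net1 XOR net7 = LOW XOR LOW = LOW
net14 = net12 XOR net9 = LOW XOR LOW = LOW
net16 = net10 XOR net14 = LOW XOR LOW = LOW
net17 = net16 XOR net9 = LOW XOR LOW = LOW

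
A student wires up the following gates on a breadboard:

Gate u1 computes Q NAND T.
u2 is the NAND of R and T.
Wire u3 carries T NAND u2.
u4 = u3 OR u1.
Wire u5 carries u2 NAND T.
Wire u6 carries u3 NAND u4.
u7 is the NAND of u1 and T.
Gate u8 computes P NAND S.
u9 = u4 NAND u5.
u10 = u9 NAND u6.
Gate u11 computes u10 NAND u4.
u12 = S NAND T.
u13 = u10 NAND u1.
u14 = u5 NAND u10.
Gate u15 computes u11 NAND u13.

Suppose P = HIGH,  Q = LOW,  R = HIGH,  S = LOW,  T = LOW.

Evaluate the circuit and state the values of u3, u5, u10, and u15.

u1 = Q NAND T = LOW NAND LOW = HIGH
u2 = R NAND T = HIGH NAND LOW = HIGH
u3 = T NAND u2 = LOW NAND HIGH = HIGH
u4 = u3 OR u1 = HIGH OR HIGH = HIGH
u5 = u2 NAND T = HIGH NAND LOW = HIGH
u6 = u3 NAND u4 = HIGH NAND HIGH = LOW
u9 = u4 NAND u5 = HIGH NAND HIGH = LOW
u10 = u9 NAND u6 = LOW NAND LOW = HIGH
u11 = u10 NAND u4 = HIGH NAND HIGH = LOW
u13 = u10 NAND u1 = HIGH NAND HIGH = LOW
u15 = u11 NAND u13 = LOW NAND LOW = HIGH

u3 = HIGH, u5 = HIGH, u10 = HIGH, u15 = HIGH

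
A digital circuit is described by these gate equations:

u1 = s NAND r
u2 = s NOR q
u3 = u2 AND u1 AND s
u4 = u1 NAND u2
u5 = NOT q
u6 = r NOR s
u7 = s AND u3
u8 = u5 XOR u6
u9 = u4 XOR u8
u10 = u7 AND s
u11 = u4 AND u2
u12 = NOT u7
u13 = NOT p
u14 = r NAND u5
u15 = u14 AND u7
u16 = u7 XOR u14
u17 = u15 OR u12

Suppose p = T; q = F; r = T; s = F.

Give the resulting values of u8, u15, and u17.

u8 = T, u15 = F, u17 = T

u1 = s NAND r = F NAND T = T
u2 = s NOR q = F NOR F = T
u3 = u2 AND u1 AND s = T AND T AND F = F
u5 = NOT q = NOT F = T
u6 = r NOR s = T NOR F = F
u7 = s AND u3 = F AND F = F
u8 = u5 XOR u6 = T XOR F = T
u12 = NOT u7 = NOT F = T
u14 = r NAND u5 = T NAND T = F
u15 = u14 AND u7 = F AND F = F
u17 = u15 OR u12 = F OR T = T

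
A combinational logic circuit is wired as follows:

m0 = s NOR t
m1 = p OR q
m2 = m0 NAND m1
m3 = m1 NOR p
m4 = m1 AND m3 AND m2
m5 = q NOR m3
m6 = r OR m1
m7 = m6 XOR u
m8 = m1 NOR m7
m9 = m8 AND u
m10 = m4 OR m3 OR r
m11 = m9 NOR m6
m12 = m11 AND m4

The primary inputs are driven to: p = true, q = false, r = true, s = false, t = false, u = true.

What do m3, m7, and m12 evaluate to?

m0 = s NOR t = false NOR false = true
m1 = p OR q = true OR false = true
m2 = m0 NAND m1 = true NAND true = false
m3 = m1 NOR p = true NOR true = false
m4 = m1 AND m3 AND m2 = true AND false AND false = false
m6 = r OR m1 = true OR true = true
m7 = m6 XOR u = true XOR true = false
m8 = m1 NOR m7 = true NOR false = false
m9 = m8 AND u = false AND true = false
m11 = m9 NOR m6 = false NOR true = false
m12 = m11 AND m4 = false AND false = false

m3 = false  m7 = false  m12 = false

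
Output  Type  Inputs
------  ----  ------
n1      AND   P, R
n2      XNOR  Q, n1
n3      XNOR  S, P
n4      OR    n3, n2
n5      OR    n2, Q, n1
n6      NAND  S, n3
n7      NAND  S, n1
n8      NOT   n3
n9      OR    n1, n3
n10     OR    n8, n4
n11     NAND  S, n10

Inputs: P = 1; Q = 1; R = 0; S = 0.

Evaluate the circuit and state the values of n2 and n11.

n2 = 0  n11 = 1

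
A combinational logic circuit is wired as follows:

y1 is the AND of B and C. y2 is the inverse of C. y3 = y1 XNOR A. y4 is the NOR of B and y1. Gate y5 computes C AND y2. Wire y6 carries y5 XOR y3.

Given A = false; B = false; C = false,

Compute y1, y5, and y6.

y1 = false; y5 = false; y6 = true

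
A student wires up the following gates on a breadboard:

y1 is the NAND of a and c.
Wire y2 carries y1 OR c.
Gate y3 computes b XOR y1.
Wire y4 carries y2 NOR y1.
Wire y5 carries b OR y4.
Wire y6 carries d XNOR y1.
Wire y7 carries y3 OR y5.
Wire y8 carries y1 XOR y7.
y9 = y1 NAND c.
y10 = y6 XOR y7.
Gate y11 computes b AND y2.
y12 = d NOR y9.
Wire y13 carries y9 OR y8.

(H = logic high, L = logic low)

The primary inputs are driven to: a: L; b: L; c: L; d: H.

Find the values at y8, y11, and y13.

y8 = L, y11 = L, y13 = H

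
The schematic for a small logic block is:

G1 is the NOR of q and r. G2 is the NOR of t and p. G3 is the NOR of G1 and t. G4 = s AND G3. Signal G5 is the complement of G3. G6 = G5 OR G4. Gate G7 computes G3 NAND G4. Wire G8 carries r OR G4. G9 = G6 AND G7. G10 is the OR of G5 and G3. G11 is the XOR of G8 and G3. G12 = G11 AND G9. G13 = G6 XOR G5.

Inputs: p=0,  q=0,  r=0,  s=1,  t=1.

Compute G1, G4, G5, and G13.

G1 = 1, G4 = 0, G5 = 1, G13 = 0

G1 = q NOR r = 0 NOR 0 = 1
G3 = G1 NOR t = 1 NOR 1 = 0
G4 = s AND G3 = 1 AND 0 = 0
G5 = NOT G3 = NOT 0 = 1
G6 = G5 OR G4 = 1 OR 0 = 1
G13 = G6 XOR G5 = 1 XOR 1 = 0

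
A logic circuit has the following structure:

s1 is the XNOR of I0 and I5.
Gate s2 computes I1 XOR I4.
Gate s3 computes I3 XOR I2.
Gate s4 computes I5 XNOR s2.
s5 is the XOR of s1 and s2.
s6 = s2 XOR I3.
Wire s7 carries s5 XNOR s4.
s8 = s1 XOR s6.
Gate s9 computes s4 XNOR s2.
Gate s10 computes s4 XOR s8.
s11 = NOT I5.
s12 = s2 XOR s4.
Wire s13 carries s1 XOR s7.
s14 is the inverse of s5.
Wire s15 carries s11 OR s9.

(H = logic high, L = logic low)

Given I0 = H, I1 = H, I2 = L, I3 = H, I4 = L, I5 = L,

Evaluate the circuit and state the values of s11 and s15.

s2 = I1 XOR I4 = H XOR L = H
s4 = I5 XNOR s2 = L XNOR H = L
s9 = s4 XNOR s2 = L XNOR H = L
s11 = NOT I5 = NOT L = H
s15 = s11 OR s9 = H OR L = H

s11 = H, s15 = H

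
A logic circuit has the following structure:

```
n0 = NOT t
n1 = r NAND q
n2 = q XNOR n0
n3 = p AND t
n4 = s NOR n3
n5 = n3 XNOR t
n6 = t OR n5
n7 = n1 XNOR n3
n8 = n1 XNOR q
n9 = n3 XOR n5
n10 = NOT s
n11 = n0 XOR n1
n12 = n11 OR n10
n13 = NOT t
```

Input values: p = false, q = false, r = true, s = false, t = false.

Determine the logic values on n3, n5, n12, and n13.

n3 = false  n5 = true  n12 = true  n13 = true

n0 = NOT t = NOT false = true
n1 = r NAND q = true NAND false = true
n3 = p AND t = false AND false = false
n5 = n3 XNOR t = false XNOR false = true
n10 = NOT s = NOT false = true
n11 = n0 XOR n1 = true XOR true = false
n12 = n11 OR n10 = false OR true = true
n13 = NOT t = NOT false = true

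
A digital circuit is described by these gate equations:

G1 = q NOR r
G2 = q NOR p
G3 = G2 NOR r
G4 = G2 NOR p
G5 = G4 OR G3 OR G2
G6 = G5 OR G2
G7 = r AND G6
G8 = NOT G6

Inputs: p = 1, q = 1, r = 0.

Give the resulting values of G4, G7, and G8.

G4 = 0; G7 = 0; G8 = 0

G2 = q NOR p = 1 NOR 1 = 0
G3 = G2 NOR r = 0 NOR 0 = 1
G4 = G2 NOR p = 0 NOR 1 = 0
G5 = G4 OR G3 OR G2 = 0 OR 1 OR 0 = 1
G6 = G5 OR G2 = 1 OR 0 = 1
G7 = r AND G6 = 0 AND 1 = 0
G8 = NOT G6 = NOT 1 = 0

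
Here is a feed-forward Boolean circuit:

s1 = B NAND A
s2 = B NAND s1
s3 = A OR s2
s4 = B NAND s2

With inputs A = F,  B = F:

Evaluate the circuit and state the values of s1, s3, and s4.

s1 = T  s3 = T  s4 = T

s1 = B NAND A = F NAND F = T
s2 = B NAND s1 = F NAND T = T
s3 = A OR s2 = F OR T = T
s4 = B NAND s2 = F NAND T = T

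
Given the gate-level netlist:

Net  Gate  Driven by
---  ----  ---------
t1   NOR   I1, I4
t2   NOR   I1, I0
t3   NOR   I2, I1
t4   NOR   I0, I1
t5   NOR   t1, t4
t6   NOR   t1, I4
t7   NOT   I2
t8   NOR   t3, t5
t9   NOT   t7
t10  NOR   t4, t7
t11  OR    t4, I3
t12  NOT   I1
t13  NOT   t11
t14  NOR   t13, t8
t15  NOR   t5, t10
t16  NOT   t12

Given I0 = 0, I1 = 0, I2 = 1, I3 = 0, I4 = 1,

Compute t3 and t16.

t3 = I2 NOR I1 = 1 NOR 0 = 0
t12 = NOT I1 = NOT 0 = 1
t16 = NOT t12 = NOT 1 = 0

t3 = 0  t16 = 0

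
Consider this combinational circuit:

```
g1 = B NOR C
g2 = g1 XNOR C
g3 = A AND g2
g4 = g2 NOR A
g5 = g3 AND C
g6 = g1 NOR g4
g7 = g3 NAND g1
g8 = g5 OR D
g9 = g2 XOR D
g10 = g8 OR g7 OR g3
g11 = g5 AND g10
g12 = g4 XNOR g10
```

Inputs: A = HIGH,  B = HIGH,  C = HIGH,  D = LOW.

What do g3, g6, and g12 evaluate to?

g3 = LOW; g6 = HIGH; g12 = LOW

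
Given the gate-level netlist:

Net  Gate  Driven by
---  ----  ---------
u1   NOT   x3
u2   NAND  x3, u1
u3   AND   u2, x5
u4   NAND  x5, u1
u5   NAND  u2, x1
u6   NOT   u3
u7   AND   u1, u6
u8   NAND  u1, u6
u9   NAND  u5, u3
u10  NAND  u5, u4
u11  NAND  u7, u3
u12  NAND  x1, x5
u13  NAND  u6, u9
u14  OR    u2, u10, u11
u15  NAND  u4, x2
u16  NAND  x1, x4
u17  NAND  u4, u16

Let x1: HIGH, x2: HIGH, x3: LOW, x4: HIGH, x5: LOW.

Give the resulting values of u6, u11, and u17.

u6 = HIGH  u11 = HIGH  u17 = HIGH

u1 = NOT x3 = NOT LOW = HIGH
u2 = x3 NAND u1 = LOW NAND HIGH = HIGH
u3 = u2 AND x5 = HIGH AND LOW = LOW
u4 = x5 NAND u1 = LOW NAND HIGH = HIGH
u6 = NOT u3 = NOT LOW = HIGH
u7 = u1 AND u6 = HIGH AND HIGH = HIGH
u11 = u7 NAND u3 = HIGH NAND LOW = HIGH
u16 = x1 NAND x4 = HIGH NAND HIGH = LOW
u17 = u4 NAND u16 = HIGH NAND LOW = HIGH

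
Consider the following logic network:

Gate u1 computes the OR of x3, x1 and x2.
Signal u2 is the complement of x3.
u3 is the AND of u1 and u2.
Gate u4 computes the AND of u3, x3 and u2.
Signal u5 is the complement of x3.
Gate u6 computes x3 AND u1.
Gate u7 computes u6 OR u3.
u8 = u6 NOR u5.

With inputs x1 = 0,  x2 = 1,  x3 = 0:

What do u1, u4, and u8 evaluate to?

u1 = 1  u4 = 0  u8 = 0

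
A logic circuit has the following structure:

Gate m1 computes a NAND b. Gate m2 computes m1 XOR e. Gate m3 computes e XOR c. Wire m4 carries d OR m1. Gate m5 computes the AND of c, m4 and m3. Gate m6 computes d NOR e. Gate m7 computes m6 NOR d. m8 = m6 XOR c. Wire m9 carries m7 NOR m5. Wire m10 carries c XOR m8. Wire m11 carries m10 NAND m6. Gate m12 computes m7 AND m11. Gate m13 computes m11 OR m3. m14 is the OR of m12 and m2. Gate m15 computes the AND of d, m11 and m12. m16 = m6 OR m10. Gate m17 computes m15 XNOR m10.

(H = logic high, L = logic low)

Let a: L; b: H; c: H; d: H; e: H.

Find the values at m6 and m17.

m6 = L, m17 = H

m6 = d NOR e = H NOR H = L
m7 = m6 NOR d = L NOR H = L
m8 = m6 XOR c = L XOR H = H
m10 = c XOR m8 = H XOR H = L
m11 = m10 NAND m6 = L NAND L = H
m12 = m7 AND m11 = L AND H = L
m15 = d AND m11 AND m12 = H AND H AND L = L
m17 = m15 XNOR m10 = L XNOR L = H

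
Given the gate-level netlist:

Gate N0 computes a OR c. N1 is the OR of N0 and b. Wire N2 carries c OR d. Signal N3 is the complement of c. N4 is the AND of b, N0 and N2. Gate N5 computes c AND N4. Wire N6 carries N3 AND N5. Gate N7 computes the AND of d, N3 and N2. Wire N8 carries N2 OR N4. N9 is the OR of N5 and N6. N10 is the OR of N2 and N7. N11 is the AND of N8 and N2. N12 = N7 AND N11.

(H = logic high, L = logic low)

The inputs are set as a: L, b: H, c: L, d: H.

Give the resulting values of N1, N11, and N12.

N1 = H, N11 = H, N12 = H

N0 = a OR c = L OR L = L
N1 = N0 OR b = L OR H = H
N2 = c OR d = L OR H = H
N3 = NOT c = NOT L = H
N4 = b AND N0 AND N2 = H AND L AND H = L
N7 = d AND N3 AND N2 = H AND H AND H = H
N8 = N2 OR N4 = H OR L = H
N11 = N8 AND N2 = H AND H = H
N12 = N7 AND N11 = H AND H = H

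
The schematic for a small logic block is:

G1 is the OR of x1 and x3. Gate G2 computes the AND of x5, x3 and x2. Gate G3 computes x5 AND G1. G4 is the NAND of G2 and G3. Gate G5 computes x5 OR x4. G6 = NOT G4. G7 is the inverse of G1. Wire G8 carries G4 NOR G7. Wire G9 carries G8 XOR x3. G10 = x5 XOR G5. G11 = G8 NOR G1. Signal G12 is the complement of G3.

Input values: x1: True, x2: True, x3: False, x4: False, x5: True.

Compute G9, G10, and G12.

G1 = x1 OR x3 = True OR False = True
G2 = x5 AND x3 AND x2 = True AND False AND True = False
G3 = x5 AND G1 = True AND True = True
G4 = G2 NAND G3 = False NAND True = True
G5 = x5 OR x4 = True OR False = True
G7 = NOT G1 = NOT True = False
G8 = G4 NOR G7 = True NOR False = False
G9 = G8 XOR x3 = False XOR False = False
G10 = x5 XOR G5 = True XOR True = False
G12 = NOT G3 = NOT True = False

G9 = False, G10 = False, G12 = False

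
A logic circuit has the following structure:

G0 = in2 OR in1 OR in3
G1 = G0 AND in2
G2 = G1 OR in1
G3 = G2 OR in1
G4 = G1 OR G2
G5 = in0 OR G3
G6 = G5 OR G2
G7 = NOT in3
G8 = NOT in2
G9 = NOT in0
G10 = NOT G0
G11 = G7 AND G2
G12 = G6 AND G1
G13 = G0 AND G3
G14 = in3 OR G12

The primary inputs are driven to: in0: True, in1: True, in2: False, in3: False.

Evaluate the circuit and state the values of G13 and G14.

G13 = True, G14 = False

G0 = in2 OR in1 OR in3 = False OR True OR False = True
G1 = G0 AND in2 = True AND False = False
G2 = G1 OR in1 = False OR True = True
G3 = G2 OR in1 = True OR True = True
G5 = in0 OR G3 = True OR True = True
G6 = G5 OR G2 = True OR True = True
G12 = G6 AND G1 = True AND False = False
G13 = G0 AND G3 = True AND True = True
G14 = in3 OR G12 = False OR False = False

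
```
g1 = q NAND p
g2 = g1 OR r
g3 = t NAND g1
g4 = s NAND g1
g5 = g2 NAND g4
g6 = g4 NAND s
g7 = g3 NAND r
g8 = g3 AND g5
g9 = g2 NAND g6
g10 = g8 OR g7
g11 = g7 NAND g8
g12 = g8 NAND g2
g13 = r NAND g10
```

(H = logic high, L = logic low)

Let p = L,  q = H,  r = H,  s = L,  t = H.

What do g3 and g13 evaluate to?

g1 = q NAND p = H NAND L = H
g2 = g1 OR r = H OR H = H
g3 = t NAND g1 = H NAND H = L
g4 = s NAND g1 = L NAND H = H
g5 = g2 NAND g4 = H NAND H = L
g7 = g3 NAND r = L NAND H = H
g8 = g3 AND g5 = L AND L = L
g10 = g8 OR g7 = L OR H = H
g13 = r NAND g10 = H NAND H = L

g3 = L, g13 = L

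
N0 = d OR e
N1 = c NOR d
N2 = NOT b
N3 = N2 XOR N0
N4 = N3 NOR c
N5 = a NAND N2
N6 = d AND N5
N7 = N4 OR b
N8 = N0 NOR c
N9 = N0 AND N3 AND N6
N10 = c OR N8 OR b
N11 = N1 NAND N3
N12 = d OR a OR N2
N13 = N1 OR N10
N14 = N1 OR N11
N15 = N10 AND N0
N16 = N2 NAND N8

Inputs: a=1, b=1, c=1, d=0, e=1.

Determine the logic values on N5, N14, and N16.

N5 = 1; N14 = 1; N16 = 1

N0 = d OR e = 0 OR 1 = 1
N1 = c NOR d = 1 NOR 0 = 0
N2 = NOT b = NOT 1 = 0
N3 = N2 XOR N0 = 0 XOR 1 = 1
N5 = a NAND N2 = 1 NAND 0 = 1
N8 = N0 NOR c = 1 NOR 1 = 0
N11 = N1 NAND N3 = 0 NAND 1 = 1
N14 = N1 OR N11 = 0 OR 1 = 1
N16 = N2 NAND N8 = 0 NAND 0 = 1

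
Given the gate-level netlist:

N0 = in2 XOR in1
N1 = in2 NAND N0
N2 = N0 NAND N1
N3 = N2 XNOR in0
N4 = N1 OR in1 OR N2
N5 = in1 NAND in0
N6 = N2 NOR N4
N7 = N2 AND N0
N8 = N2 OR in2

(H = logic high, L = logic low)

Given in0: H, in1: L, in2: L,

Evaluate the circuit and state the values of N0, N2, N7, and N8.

N0 = in2 XOR in1 = L XOR L = L
N1 = in2 NAND N0 = L NAND L = H
N2 = N0 NAND N1 = L NAND H = H
N7 = N2 AND N0 = H AND L = L
N8 = N2 OR in2 = H OR L = H

N0 = L, N2 = H, N7 = L, N8 = H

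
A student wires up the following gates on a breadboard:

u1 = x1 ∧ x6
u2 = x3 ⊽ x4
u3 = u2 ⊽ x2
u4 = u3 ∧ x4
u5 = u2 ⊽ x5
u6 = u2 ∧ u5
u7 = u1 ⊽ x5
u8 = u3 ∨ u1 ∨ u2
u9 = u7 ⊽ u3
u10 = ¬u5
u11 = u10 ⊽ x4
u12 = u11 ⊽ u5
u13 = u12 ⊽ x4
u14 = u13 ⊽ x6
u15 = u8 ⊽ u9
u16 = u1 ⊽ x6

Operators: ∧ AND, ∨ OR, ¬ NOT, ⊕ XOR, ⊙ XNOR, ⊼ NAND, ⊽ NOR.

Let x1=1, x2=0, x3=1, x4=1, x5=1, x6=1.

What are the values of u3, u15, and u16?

u3 = 1, u15 = 0, u16 = 0

u1 = x1 AND x6 = 1 AND 1 = 1
u2 = x3 NOR x4 = 1 NOR 1 = 0
u3 = u2 NOR x2 = 0 NOR 0 = 1
u7 = u1 NOR x5 = 1 NOR 1 = 0
u8 = u3 OR u1 OR u2 = 1 OR 1 OR 0 = 1
u9 = u7 NOR u3 = 0 NOR 1 = 0
u15 = u8 NOR u9 = 1 NOR 0 = 0
u16 = u1 NOR x6 = 1 NOR 1 = 0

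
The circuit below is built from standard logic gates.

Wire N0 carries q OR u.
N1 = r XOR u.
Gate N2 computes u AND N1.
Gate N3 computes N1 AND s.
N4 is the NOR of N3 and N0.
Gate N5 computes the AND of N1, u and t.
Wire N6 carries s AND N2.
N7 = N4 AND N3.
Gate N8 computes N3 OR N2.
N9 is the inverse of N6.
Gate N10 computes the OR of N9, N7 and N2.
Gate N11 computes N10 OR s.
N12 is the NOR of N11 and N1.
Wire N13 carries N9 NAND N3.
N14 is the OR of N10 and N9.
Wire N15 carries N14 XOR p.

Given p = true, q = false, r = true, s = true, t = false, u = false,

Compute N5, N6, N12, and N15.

N0 = q OR u = false OR false = false
N1 = r XOR u = true XOR false = true
N2 = u AND N1 = false AND true = false
N3 = N1 AND s = true AND true = true
N4 = N3 NOR N0 = true NOR false = false
N5 = N1 AND u AND t = true AND false AND false = false
N6 = s AND N2 = true AND false = false
N7 = N4 AND N3 = false AND true = false
N9 = NOT N6 = NOT false = true
N10 = N9 OR N7 OR N2 = true OR false OR false = true
N11 = N10 OR s = true OR true = true
N12 = N11 NOR N1 = true NOR true = false
N14 = N10 OR N9 = true OR true = true
N15 = N14 XOR p = true XOR true = false

N5 = false  N6 = false  N12 = false  N15 = false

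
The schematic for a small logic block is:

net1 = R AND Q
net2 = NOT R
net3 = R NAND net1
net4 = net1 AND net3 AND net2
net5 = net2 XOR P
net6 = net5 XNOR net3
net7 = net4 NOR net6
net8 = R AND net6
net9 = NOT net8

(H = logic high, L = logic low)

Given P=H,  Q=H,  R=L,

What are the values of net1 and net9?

net1 = R AND Q = L AND H = L
net2 = NOT R = NOT L = H
net3 = R NAND net1 = L NAND L = H
net5 = net2 XOR P = H XOR H = L
net6 = net5 XNOR net3 = L XNOR H = L
net8 = R AND net6 = L AND L = L
net9 = NOT net8 = NOT L = H

net1 = L, net9 = H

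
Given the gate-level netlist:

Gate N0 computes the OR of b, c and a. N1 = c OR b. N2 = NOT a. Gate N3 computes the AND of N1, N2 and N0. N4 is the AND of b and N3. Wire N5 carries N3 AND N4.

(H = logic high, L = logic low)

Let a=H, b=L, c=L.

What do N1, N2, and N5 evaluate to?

N0 = b OR c OR a = L OR L OR H = H
N1 = c OR b = L OR L = L
N2 = NOT a = NOT H = L
N3 = N1 AND N2 AND N0 = L AND L AND H = L
N4 = b AND N3 = L AND L = L
N5 = N3 AND N4 = L AND L = L

N1 = L, N2 = L, N5 = L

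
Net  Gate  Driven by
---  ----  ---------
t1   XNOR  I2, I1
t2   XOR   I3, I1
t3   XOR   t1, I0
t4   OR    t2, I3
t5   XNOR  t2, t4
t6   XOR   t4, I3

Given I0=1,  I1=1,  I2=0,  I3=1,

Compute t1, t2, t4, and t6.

t1 = I2 XNOR I1 = 0 XNOR 1 = 0
t2 = I3 XOR I1 = 1 XOR 1 = 0
t4 = t2 OR I3 = 0 OR 1 = 1
t6 = t4 XOR I3 = 1 XOR 1 = 0

t1 = 0; t2 = 0; t4 = 1; t6 = 0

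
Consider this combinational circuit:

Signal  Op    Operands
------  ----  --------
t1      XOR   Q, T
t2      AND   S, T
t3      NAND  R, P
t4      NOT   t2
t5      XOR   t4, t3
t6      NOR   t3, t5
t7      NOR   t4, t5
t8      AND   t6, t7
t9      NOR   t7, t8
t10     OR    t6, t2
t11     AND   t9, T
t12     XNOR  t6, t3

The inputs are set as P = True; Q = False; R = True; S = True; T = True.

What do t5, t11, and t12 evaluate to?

t5 = False  t11 = False  t12 = False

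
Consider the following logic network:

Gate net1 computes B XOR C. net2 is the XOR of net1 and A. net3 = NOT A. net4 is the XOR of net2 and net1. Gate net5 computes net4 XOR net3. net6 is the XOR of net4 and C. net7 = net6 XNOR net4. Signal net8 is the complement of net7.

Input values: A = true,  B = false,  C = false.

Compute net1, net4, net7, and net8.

net1 = false, net4 = true, net7 = true, net8 = false

net1 = B XOR C = false XOR false = false
net2 = net1 XOR A = false XOR true = true
net4 = net2 XOR net1 = true XOR false = true
net6 = net4 XOR C = true XOR false = true
net7 = net6 XNOR net4 = true XNOR true = true
net8 = NOT net7 = NOT true = false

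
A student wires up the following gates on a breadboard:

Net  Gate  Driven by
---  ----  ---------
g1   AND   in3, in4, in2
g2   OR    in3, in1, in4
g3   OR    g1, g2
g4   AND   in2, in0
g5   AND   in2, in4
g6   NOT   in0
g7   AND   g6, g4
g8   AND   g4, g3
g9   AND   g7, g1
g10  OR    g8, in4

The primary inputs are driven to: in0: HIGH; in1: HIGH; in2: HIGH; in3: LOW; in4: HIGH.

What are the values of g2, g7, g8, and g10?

g2 = HIGH, g7 = LOW, g8 = HIGH, g10 = HIGH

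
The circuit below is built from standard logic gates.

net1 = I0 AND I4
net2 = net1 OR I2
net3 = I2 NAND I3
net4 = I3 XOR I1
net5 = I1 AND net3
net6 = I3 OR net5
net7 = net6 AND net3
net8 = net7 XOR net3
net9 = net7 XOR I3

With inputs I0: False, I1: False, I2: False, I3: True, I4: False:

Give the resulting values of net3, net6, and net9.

net3 = I2 NAND I3 = False NAND True = True
net5 = I1 AND net3 = False AND True = False
net6 = I3 OR net5 = True OR False = True
net7 = net6 AND net3 = True AND True = True
net9 = net7 XOR I3 = True XOR True = False

net3 = True  net6 = True  net9 = False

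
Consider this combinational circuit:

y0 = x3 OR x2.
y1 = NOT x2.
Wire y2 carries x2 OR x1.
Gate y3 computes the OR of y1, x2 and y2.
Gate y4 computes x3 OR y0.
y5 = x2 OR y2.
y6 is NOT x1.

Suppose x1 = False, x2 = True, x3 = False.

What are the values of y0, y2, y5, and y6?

y0 = x3 OR x2 = False OR True = True
y2 = x2 OR x1 = True OR False = True
y5 = x2 OR y2 = True OR True = True
y6 = NOT x1 = NOT False = True

y0 = True, y2 = True, y5 = True, y6 = True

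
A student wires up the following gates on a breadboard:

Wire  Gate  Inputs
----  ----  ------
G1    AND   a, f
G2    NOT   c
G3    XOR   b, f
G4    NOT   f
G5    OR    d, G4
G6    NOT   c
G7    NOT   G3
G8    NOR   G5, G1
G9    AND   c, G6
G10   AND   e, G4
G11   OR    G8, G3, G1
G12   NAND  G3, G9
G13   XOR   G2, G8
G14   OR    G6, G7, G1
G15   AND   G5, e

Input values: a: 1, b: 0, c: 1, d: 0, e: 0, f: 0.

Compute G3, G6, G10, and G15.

G3 = 0; G6 = 0; G10 = 0; G15 = 0

G3 = b XOR f = 0 XOR 0 = 0
G4 = NOT f = NOT 0 = 1
G5 = d OR G4 = 0 OR 1 = 1
G6 = NOT c = NOT 1 = 0
G10 = e AND G4 = 0 AND 1 = 0
G15 = G5 AND e = 1 AND 0 = 0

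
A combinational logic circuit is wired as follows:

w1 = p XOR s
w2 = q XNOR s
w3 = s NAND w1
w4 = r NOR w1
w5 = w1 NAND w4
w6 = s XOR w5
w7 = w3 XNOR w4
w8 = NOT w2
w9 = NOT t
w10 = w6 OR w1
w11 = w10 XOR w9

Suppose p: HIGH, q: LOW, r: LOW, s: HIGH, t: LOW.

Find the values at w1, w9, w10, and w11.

w1 = p XOR s = HIGH XOR HIGH = LOW
w4 = r NOR w1 = LOW NOR LOW = HIGH
w5 = w1 NAND w4 = LOW NAND HIGH = HIGH
w6 = s XOR w5 = HIGH XOR HIGH = LOW
w9 = NOT t = NOT LOW = HIGH
w10 = w6 OR w1 = LOW OR LOW = LOW
w11 = w10 XOR w9 = LOW XOR HIGH = HIGH

w1 = LOW; w9 = HIGH; w10 = LOW; w11 = HIGH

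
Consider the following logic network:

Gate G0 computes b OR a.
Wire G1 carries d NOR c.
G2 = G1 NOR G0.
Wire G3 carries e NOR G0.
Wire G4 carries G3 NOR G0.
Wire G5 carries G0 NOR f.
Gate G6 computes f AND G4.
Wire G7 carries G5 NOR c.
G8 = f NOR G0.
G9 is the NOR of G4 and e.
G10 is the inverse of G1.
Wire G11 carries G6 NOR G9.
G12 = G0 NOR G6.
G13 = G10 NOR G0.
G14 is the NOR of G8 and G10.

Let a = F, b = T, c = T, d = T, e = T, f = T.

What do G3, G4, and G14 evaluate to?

G0 = b OR a = T OR F = T
G1 = d NOR c = T NOR T = F
G3 = e NOR G0 = T NOR T = F
G4 = G3 NOR G0 = F NOR T = F
G8 = f NOR G0 = T NOR T = F
G10 = NOT G1 = NOT F = T
G14 = G8 NOR G10 = F NOR T = F

G3 = F; G4 = F; G14 = F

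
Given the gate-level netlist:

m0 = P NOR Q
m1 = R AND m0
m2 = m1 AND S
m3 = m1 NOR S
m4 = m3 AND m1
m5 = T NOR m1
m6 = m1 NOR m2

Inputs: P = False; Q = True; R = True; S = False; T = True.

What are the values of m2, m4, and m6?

m0 = P NOR Q = False NOR True = False
m1 = R AND m0 = True AND False = False
m2 = m1 AND S = False AND False = False
m3 = m1 NOR S = False NOR False = True
m4 = m3 AND m1 = True AND False = False
m6 = m1 NOR m2 = False NOR False = True

m2 = False  m4 = False  m6 = True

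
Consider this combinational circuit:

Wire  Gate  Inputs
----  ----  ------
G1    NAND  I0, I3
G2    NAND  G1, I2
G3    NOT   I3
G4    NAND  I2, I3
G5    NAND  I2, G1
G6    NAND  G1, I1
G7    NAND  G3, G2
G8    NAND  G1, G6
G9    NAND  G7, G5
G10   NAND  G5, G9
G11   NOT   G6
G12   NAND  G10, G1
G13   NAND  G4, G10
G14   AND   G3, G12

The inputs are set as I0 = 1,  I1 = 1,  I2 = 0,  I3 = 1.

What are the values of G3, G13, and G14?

G1 = I0 NAND I3 = 1 NAND 1 = 0
G2 = G1 NAND I2 = 0 NAND 0 = 1
G3 = NOT I3 = NOT 1 = 0
G4 = I2 NAND I3 = 0 NAND 1 = 1
G5 = I2 NAND G1 = 0 NAND 0 = 1
G7 = G3 NAND G2 = 0 NAND 1 = 1
G9 = G7 NAND G5 = 1 NAND 1 = 0
G10 = G5 NAND G9 = 1 NAND 0 = 1
G12 = G10 NAND G1 = 1 NAND 0 = 1
G13 = G4 NAND G10 = 1 NAND 1 = 0
G14 = G3 AND G12 = 0 AND 1 = 0

G3 = 0; G13 = 0; G14 = 0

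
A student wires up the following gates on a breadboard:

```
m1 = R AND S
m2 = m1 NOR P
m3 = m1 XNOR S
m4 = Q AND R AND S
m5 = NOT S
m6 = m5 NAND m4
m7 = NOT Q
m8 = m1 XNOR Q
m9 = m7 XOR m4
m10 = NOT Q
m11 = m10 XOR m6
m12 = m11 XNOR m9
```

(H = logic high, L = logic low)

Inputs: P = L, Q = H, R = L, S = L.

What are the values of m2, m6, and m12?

m2 = H; m6 = H; m12 = L

m1 = R AND S = L AND L = L
m2 = m1 NOR P = L NOR L = H
m4 = Q AND R AND S = H AND L AND L = L
m5 = NOT S = NOT L = H
m6 = m5 NAND m4 = H NAND L = H
m7 = NOT Q = NOT H = L
m9 = m7 XOR m4 = L XOR L = L
m10 = NOT Q = NOT H = L
m11 = m10 XOR m6 = L XOR H = H
m12 = m11 XNOR m9 = H XNOR L = L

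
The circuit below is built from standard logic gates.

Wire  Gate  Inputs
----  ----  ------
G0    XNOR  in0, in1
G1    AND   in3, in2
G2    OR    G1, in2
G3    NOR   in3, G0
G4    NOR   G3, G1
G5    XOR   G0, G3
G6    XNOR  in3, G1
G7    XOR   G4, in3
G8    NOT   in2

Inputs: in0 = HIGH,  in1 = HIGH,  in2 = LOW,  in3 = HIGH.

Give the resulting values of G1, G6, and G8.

G1 = in3 AND in2 = HIGH AND LOW = LOW
G6 = in3 XNOR G1 = HIGH XNOR LOW = LOW
G8 = NOT in2 = NOT LOW = HIGH

G1 = LOW, G6 = LOW, G8 = HIGH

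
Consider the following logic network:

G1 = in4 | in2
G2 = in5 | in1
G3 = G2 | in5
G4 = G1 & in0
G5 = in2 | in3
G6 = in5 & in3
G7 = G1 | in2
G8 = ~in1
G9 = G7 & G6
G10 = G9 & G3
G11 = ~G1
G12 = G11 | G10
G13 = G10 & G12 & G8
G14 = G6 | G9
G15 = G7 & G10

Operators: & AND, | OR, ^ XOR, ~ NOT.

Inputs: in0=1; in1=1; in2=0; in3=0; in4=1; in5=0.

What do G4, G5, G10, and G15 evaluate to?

G1 = in4 OR in2 = 1 OR 0 = 1
G2 = in5 OR in1 = 0 OR 1 = 1
G3 = G2 OR in5 = 1 OR 0 = 1
G4 = G1 AND in0 = 1 AND 1 = 1
G5 = in2 OR in3 = 0 OR 0 = 0
G6 = in5 AND in3 = 0 AND 0 = 0
G7 = G1 OR in2 = 1 OR 0 = 1
G9 = G7 AND G6 = 1 AND 0 = 0
G10 = G9 AND G3 = 0 AND 1 = 0
G15 = G7 AND G10 = 1 AND 0 = 0

G4 = 1, G5 = 0, G10 = 0, G15 = 0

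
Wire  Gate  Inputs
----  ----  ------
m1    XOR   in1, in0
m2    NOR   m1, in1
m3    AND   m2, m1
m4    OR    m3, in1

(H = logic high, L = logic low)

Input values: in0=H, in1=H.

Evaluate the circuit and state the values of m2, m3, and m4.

m2 = L  m3 = L  m4 = H

m1 = in1 XOR in0 = H XOR H = L
m2 = m1 NOR in1 = L NOR H = L
m3 = m2 AND m1 = L AND L = L
m4 = m3 OR in1 = L OR H = H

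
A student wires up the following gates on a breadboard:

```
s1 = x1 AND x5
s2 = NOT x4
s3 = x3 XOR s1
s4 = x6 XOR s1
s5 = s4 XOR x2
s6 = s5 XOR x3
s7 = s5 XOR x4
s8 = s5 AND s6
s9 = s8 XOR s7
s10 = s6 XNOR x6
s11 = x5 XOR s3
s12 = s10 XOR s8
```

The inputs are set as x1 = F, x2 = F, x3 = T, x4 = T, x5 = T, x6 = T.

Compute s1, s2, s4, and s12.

s1 = F, s2 = F, s4 = T, s12 = F

s1 = x1 AND x5 = F AND T = F
s2 = NOT x4 = NOT T = F
s4 = x6 XOR s1 = T XOR F = T
s5 = s4 XOR x2 = T XOR F = T
s6 = s5 XOR x3 = T XOR T = F
s8 = s5 AND s6 = T AND F = F
s10 = s6 XNOR x6 = F XNOR T = F
s12 = s10 XOR s8 = F XOR F = F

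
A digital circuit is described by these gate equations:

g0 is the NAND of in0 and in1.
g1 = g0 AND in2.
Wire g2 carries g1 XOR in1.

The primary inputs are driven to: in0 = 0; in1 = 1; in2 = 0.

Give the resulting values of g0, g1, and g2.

g0 = 1, g1 = 0, g2 = 1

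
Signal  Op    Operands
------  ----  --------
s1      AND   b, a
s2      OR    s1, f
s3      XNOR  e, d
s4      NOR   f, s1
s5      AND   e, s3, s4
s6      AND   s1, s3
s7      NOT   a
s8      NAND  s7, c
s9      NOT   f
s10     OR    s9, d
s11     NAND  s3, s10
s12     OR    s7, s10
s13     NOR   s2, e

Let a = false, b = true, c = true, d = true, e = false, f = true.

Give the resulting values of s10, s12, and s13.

s10 = true; s12 = true; s13 = false

s1 = b AND a = true AND false = false
s2 = s1 OR f = false OR true = true
s7 = NOT a = NOT false = true
s9 = NOT f = NOT true = false
s10 = s9 OR d = false OR true = true
s12 = s7 OR s10 = true OR true = true
s13 = s2 NOR e = true NOR false = false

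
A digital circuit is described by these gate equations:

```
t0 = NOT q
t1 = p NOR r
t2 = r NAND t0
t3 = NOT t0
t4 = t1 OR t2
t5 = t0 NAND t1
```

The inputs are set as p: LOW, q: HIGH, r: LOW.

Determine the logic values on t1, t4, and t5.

t1 = HIGH, t4 = HIGH, t5 = HIGH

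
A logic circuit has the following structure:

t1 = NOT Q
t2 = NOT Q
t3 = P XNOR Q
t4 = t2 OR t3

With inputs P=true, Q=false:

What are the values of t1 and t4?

t1 = NOT Q = NOT false = true
t2 = NOT Q = NOT false = true
t3 = P XNOR Q = true XNOR false = false
t4 = t2 OR t3 = true OR false = true

t1 = true, t4 = true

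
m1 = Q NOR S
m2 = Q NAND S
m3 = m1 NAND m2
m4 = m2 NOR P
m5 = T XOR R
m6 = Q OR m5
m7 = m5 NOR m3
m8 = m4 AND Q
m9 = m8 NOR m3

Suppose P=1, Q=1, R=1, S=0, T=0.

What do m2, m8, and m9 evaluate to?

m1 = Q NOR S = 1 NOR 0 = 0
m2 = Q NAND S = 1 NAND 0 = 1
m3 = m1 NAND m2 = 0 NAND 1 = 1
m4 = m2 NOR P = 1 NOR 1 = 0
m8 = m4 AND Q = 0 AND 1 = 0
m9 = m8 NOR m3 = 0 NOR 1 = 0

m2 = 1  m8 = 0  m9 = 0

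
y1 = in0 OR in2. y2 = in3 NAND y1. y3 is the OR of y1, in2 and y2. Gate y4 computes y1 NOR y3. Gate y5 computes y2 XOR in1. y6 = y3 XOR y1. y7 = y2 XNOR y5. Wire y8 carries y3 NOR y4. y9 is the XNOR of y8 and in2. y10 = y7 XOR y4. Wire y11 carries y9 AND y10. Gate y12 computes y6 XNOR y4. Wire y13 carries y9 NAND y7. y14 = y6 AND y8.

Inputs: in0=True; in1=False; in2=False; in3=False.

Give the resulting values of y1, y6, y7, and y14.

y1 = True, y6 = False, y7 = True, y14 = False

y1 = in0 OR in2 = True OR False = True
y2 = in3 NAND y1 = False NAND True = True
y3 = y1 OR in2 OR y2 = True OR False OR True = True
y4 = y1 NOR y3 = True NOR True = False
y5 = y2 XOR in1 = True XOR False = True
y6 = y3 XOR y1 = True XOR True = False
y7 = y2 XNOR y5 = True XNOR True = True
y8 = y3 NOR y4 = True NOR False = False
y14 = y6 AND y8 = False AND False = False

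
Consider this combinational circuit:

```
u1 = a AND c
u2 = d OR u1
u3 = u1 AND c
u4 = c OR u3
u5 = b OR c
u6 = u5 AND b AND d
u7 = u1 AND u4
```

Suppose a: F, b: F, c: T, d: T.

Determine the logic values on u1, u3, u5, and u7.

u1 = F, u3 = F, u5 = T, u7 = F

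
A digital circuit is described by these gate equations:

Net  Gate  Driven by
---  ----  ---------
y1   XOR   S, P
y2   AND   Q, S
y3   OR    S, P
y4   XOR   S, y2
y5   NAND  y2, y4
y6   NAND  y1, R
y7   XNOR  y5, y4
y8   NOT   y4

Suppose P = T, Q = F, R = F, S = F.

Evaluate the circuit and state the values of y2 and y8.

y2 = Q AND S = F AND F = F
y4 = S XOR y2 = F XOR F = F
y8 = NOT y4 = NOT F = T

y2 = F, y8 = T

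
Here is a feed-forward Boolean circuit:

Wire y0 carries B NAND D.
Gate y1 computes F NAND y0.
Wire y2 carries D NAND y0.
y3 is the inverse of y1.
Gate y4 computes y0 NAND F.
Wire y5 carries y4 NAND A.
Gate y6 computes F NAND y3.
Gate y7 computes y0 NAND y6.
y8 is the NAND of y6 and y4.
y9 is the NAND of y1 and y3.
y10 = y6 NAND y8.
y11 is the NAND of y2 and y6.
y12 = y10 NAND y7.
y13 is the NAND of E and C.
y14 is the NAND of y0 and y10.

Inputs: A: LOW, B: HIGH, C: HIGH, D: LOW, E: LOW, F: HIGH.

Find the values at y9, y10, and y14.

y9 = HIGH; y10 = HIGH; y14 = LOW

y0 = B NAND D = HIGH NAND LOW = HIGH
y1 = F NAND y0 = HIGH NAND HIGH = LOW
y3 = NOT y1 = NOT LOW = HIGH
y4 = y0 NAND F = HIGH NAND HIGH = LOW
y6 = F NAND y3 = HIGH NAND HIGH = LOW
y8 = y6 NAND y4 = LOW NAND LOW = HIGH
y9 = y1 NAND y3 = LOW NAND HIGH = HIGH
y10 = y6 NAND y8 = LOW NAND HIGH = HIGH
y14 = y0 NAND y10 = HIGH NAND HIGH = LOW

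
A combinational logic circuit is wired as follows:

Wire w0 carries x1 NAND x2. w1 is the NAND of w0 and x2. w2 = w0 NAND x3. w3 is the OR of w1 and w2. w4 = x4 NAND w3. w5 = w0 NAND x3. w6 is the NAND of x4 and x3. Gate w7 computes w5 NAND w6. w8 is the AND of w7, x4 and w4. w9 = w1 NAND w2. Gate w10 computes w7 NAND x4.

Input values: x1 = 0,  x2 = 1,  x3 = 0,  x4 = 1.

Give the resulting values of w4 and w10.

w0 = x1 NAND x2 = 0 NAND 1 = 1
w1 = w0 NAND x2 = 1 NAND 1 = 0
w2 = w0 NAND x3 = 1 NAND 0 = 1
w3 = w1 OR w2 = 0 OR 1 = 1
w4 = x4 NAND w3 = 1 NAND 1 = 0
w5 = w0 NAND x3 = 1 NAND 0 = 1
w6 = x4 NAND x3 = 1 NAND 0 = 1
w7 = w5 NAND w6 = 1 NAND 1 = 0
w10 = w7 NAND x4 = 0 NAND 1 = 1

w4 = 0, w10 = 1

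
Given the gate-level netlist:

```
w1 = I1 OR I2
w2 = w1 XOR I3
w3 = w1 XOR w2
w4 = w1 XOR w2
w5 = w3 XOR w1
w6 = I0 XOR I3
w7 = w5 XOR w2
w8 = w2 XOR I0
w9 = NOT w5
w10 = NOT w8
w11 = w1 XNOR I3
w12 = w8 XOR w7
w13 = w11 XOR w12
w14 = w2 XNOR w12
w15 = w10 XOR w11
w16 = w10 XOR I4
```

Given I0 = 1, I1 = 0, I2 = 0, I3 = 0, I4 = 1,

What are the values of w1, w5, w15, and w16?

w1 = 0; w5 = 0; w15 = 1; w16 = 1

w1 = I1 OR I2 = 0 OR 0 = 0
w2 = w1 XOR I3 = 0 XOR 0 = 0
w3 = w1 XOR w2 = 0 XOR 0 = 0
w5 = w3 XOR w1 = 0 XOR 0 = 0
w8 = w2 XOR I0 = 0 XOR 1 = 1
w10 = NOT w8 = NOT 1 = 0
w11 = w1 XNOR I3 = 0 XNOR 0 = 1
w15 = w10 XOR w11 = 0 XOR 1 = 1
w16 = w10 XOR I4 = 0 XOR 1 = 1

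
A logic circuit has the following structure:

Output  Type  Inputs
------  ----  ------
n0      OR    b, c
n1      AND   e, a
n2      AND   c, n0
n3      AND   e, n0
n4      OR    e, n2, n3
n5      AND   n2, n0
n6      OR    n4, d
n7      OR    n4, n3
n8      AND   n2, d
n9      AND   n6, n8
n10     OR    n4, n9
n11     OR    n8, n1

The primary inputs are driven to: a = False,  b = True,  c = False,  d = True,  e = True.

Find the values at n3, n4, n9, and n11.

n3 = True; n4 = True; n9 = False; n11 = False

n0 = b OR c = True OR False = True
n1 = e AND a = True AND False = False
n2 = c AND n0 = False AND True = False
n3 = e AND n0 = True AND True = True
n4 = e OR n2 OR n3 = True OR False OR True = True
n6 = n4 OR d = True OR True = True
n8 = n2 AND d = False AND True = False
n9 = n6 AND n8 = True AND False = False
n11 = n8 OR n1 = False OR False = False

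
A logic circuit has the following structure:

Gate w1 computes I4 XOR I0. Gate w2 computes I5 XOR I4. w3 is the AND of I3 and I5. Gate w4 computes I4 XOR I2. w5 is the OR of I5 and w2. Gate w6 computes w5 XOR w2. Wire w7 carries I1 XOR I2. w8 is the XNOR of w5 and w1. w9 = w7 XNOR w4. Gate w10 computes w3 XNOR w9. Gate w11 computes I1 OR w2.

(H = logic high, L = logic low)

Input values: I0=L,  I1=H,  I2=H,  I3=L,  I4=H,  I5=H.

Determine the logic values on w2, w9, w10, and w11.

w2 = I5 XOR I4 = H XOR H = L
w3 = I3 AND I5 = L AND H = L
w4 = I4 XOR I2 = H XOR H = L
w7 = I1 XOR I2 = H XOR H = L
w9 = w7 XNOR w4 = L XNOR L = H
w10 = w3 XNOR w9 = L XNOR H = L
w11 = I1 OR w2 = H OR L = H

w2 = L; w9 = H; w10 = L; w11 = H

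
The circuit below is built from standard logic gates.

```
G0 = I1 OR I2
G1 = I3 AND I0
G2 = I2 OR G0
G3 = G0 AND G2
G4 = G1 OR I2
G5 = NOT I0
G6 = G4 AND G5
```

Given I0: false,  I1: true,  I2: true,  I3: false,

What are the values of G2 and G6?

G0 = I1 OR I2 = true OR true = true
G1 = I3 AND I0 = false AND false = false
G2 = I2 OR G0 = true OR true = true
G4 = G1 OR I2 = false OR true = true
G5 = NOT I0 = NOT false = true
G6 = G4 AND G5 = true AND true = true

G2 = true, G6 = true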